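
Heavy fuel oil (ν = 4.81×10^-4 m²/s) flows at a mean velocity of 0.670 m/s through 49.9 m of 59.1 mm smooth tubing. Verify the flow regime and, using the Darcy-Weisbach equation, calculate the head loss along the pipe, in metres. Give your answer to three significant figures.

h_f ≈ 15.0 m

Re = VD/ν = 0.670·0.05910/4.81×10^-4 = 82.3 → laminar (Re < 2300)
f = 64/Re = 0.7774
h_f = f(L/D)V²/(2g) = 0.7774·(49.9/0.05910)·0.670²/(2·9.81) = 15.02 m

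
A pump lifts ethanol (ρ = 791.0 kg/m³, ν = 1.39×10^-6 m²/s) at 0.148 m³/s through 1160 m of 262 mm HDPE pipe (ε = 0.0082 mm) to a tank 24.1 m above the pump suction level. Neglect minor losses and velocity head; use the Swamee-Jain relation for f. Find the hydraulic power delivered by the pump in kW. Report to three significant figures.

V = 4Q/(πD²) = 2.745 m/s; Re = 5.17×10^5; ε/D = 3.13×10^-5; f = 0.01350
h_f = f(L/D)V²/2g = 22.96 m
Total head H = z + h_f = 24.1 + 22.96 = 47.06 m
P_hyd = ρgQH = 791.0·9.81·0.148·47.06 = 54.05 kW

P_hyd ≈ 54.1 kW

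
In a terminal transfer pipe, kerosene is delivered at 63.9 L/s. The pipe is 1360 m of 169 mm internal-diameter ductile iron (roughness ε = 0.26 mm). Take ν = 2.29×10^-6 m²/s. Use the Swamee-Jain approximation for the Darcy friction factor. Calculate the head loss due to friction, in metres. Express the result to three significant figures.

V = 4Q/(πD²) = 4·0.0639/(π·0.169²) = 2.849 m/s
Re = VD/ν = 2.849·0.169/2.29×10^-6 = 2.10×10^5 → turbulent
ε/D = 0.26/169 = 0.00154
Swamee-Jain: f = 0.02305
h_f = f(L/D)V²/(2g) = 0.02305·(1360/0.169)·2.849²/(2·9.81) = 76.71 m

h_f ≈ 76.7 m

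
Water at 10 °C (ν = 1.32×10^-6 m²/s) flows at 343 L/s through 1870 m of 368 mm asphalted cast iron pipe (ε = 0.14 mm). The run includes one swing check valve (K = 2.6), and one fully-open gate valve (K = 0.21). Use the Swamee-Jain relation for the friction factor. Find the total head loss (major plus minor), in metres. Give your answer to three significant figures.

V = 4Q/(πD²) = 3.225 m/s; V²/2g = 0.5301 m
Re = 8.99×10^5, ε/D = 3.80×10^-4 → f = 0.01650 (Swamee-Jain)
Major: h_f = f(L/D)·V²/2g = 0.01650·5082·0.5301 = 44.43 m
Minor: ΣK = 2.81; h_m = ΣK·V²/2g = 1.489 m
Total H_L = 44.43 + 1.489 = 45.92 m

H_L ≈ 45.9 m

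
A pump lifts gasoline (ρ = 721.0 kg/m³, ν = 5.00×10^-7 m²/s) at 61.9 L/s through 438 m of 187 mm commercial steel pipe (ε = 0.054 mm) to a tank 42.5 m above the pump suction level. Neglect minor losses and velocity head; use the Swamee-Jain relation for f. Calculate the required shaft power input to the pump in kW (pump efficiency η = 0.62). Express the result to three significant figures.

P_shaft ≈ 36.8 kW

V = 4Q/(πD²) = 2.254 m/s; Re = 8.43×10^5; ε/D = 2.89×10^-4; f = 0.01578
h_f = f(L/D)V²/2g = 9.570 m
Total head H = z + h_f = 42.5 + 9.570 = 52.07 m
P_hyd = ρgQH = 721.0·9.81·0.0619·52.07 = 22.80 kW
P_shaft = P_hyd/η = 22.80/0.62 = 36.77 kW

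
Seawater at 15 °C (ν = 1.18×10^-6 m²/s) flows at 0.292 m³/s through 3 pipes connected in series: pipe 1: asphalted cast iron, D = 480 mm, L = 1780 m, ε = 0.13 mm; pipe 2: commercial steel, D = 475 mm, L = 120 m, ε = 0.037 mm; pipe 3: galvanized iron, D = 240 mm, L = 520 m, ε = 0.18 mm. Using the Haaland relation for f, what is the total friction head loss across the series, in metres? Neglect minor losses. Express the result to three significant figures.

Pipe 1: V = 1.614 m/s, Re = 6.56×10^5, ε/D = 2.71×10^-4, f = 0.01565, h_1 = f(L/D)V²/2g = 7.700 m
Pipe 2: V = 1.648 m/s, Re = 6.63×10^5, ε/D = 7.79×10^-5, f = 0.01354, h_2 = f(L/D)V²/2g = 0.4735 m
Pipe 3: V = 6.455 m/s, Re = 1.31×10^6, ε/D = 7.50×10^-4, f = 0.01862, h_3 = f(L/D)V²/2g = 85.66 m
Series → Q common, losses add: H = Σh = 93.83 m

H ≈ 93.8 m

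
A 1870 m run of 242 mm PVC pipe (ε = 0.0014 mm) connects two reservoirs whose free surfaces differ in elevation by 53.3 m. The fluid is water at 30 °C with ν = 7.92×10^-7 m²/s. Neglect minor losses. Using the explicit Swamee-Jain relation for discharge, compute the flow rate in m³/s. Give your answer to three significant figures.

Swamee-Jain (Type II): Q = -0.965·√(gD⁵h_f/L)·ln[ε/(3.7D) + √(3.17ν²L/(gD³h_f))]
√(gD⁵h_f/L) = √(9.81·0.242⁵·53.3/1870) = 0.01523
ε/(3.7D) = 1.56×10^-6; √(3.17ν²L/(gD³h_f)) = 2.24×10^-5
Q = -0.965·0.01523·ln(2.396×10^-5) = 0.1564 m³/s
Check: V = 3.40 m/s, Re = 1.04×10^6, f = 0.01168, h_f = 53.2 m ≈ 53.3 m ✓

Q ≈ 0.156 m³/s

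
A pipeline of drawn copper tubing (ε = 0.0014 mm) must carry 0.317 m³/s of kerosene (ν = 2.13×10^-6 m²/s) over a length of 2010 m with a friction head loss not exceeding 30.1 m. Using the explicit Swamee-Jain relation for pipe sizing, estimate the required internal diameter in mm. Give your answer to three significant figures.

D ≈ 379 mm

Swamee-Jain (Type III): D = 0.66·[ε^1.25·(LQ²/(gh_f))^4.75 + ν·Q^9.4·(L/(gh_f))^5.2]^0.04
LQ²/(gh_f) = 0.6840; L/(gh_f) = 6.807
Term 1 = ε^1.25·(…)^4.75 = 7.93×10^-9; Term 2 = ν·Q^9.4·(…)^5.2 = 9.33×10^-7
D = 0.66·(7.93×10^-9 + 9.33×10^-7)^0.04 = 0.3789 m = 379 mm
Check: V = 2.81 m/s, Re = 5.00×10^5, f = 0.01315, h_f = 28.1 m ≈ 30.1 m ✓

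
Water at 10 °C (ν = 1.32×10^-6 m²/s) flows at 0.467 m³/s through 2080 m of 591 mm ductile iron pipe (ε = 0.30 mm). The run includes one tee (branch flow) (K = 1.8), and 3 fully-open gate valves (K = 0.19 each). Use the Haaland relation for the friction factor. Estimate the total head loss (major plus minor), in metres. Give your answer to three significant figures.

V = 4Q/(πD²) = 1.702 m/s; V²/2g = 0.1477 m
Re = 7.62×10^5, ε/D = 5.08×10^-4 → f = 0.01735 (Haaland)
Major: h_f = f(L/D)·V²/2g = 0.01735·3519·0.1477 = 9.021 m
Minor: ΣK = 2.37; h_m = ΣK·V²/2g = 0.3501 m
Total H_L = 9.021 + 0.3501 = 9.371 m

H_L ≈ 9.37 m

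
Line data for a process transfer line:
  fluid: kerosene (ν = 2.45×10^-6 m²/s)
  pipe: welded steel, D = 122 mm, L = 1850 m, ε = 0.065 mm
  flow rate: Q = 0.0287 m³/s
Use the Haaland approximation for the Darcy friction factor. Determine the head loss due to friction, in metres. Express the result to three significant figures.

V = 4Q/(πD²) = 4·0.0287/(π·0.122²) = 2.455 m/s
Re = VD/ν = 2.455·0.122/2.45×10^-6 = 1.22×10^5 → turbulent
ε/D = 0.065/122 = 5.33×10^-4
Haaland: f = 0.01973
h_f = f(L/D)V²/(2g) = 0.01973·(1850/0.122)·2.455²/(2·9.81) = 91.91 m

h_f ≈ 91.9 m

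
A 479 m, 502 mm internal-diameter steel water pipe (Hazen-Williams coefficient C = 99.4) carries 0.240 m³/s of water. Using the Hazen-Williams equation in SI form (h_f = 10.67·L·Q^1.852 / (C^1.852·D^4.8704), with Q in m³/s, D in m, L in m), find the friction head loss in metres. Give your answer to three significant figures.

h_f = 10.67·479·0.240^1.852 / (99.4^1.852·0.502^4.8704) = 2.085 m

h_f ≈ 2.09 m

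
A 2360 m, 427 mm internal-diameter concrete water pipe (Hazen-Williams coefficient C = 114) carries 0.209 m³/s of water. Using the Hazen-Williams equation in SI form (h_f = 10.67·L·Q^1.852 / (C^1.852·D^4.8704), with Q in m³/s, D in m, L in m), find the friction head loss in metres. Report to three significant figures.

h_f ≈ 13.6 m

h_f = 10.67·2360·0.209^1.852 / (114^1.852·0.427^4.8704) = 13.57 m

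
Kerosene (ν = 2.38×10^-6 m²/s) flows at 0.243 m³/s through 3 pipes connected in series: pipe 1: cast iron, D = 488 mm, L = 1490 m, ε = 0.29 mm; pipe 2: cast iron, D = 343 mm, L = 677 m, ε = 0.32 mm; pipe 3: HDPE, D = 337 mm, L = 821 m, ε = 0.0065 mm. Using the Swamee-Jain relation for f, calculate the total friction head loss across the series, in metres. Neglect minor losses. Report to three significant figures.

Pipe 1: V = 1.299 m/s, Re = 2.66×10^5, ε/D = 5.94×10^-4, f = 0.01900, h_1 = f(L/D)V²/2g = 4.990 m
Pipe 2: V = 2.630 m/s, Re = 3.79×10^5, ε/D = 9.33×10^-4, f = 0.02026, h_2 = f(L/D)V²/2g = 14.09 m
Pipe 3: V = 2.724 m/s, Re = 3.86×10^5, ε/D = 1.93×10^-5, f = 0.01398, h_3 = f(L/D)V²/2g = 12.88 m
Series → Q common, losses add: H = Σh = 31.97 m

H ≈ 32.0 m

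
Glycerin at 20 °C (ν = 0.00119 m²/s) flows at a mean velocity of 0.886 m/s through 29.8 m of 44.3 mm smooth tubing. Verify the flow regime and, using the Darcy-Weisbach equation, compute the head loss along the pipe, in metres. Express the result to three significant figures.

h_f ≈ 52.2 m

Re = VD/ν = 0.886·0.04430/0.00119 = 33.0 → laminar (Re < 2300)
f = 64/Re = 1.940
h_f = f(L/D)V²/(2g) = 1.940·(29.8/0.04430)·0.886²/(2·9.81) = 52.22 m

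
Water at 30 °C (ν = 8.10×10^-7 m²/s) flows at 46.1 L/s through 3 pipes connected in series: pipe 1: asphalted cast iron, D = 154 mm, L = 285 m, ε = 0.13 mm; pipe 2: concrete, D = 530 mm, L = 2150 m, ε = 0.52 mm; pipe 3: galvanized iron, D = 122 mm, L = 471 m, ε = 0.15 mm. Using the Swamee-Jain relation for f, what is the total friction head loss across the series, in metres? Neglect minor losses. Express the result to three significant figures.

H ≈ 76.5 m

Pipe 1: V = 2.475 m/s, Re = 4.71×10^5, ε/D = 8.44×10^-4, f = 0.01969, h_1 = f(L/D)V²/2g = 11.37 m
Pipe 2: V = 0.2090 m/s, Re = 1.37×10^5, ε/D = 9.81×10^-4, f = 0.02168, h_2 = f(L/D)V²/2g = 0.1957 m
Pipe 3: V = 3.944 m/s, Re = 5.94×10^5, ε/D = 0.00123, f = 0.02121, h_3 = f(L/D)V²/2g = 64.91 m
Series → Q common, losses add: H = Σh = 76.48 m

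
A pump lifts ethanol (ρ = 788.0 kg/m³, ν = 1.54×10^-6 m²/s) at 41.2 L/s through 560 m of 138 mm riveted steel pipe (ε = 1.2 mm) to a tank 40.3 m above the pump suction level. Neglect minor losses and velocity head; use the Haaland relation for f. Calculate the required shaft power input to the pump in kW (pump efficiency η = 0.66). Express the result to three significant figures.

V = 4Q/(πD²) = 2.755 m/s; Re = 2.47×10^5; ε/D = 0.00870; f = 0.03649
h_f = f(L/D)V²/2g = 57.27 m
Total head H = z + h_f = 40.3 + 57.27 = 97.57 m
P_hyd = ρgQH = 788.0·9.81·0.0412·97.57 = 31.08 kW
P_shaft = P_hyd/η = 31.08/0.66 = 47.08 kW

P_shaft ≈ 47.1 kW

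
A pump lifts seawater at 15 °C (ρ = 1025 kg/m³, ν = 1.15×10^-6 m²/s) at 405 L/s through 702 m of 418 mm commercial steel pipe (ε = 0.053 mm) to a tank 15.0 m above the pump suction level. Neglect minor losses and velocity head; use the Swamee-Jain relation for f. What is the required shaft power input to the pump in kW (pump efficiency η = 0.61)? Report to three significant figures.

V = 4Q/(πD²) = 2.951 m/s; Re = 1.07×10^6; ε/D = 1.27×10^-4; f = 0.01381
h_f = f(L/D)V²/2g = 10.30 m
Total head H = z + h_f = 15.0 + 10.30 = 25.30 m
P_hyd = ρgQH = 1025·9.81·0.405·25.30 = 103.0 kW
P_shaft = P_hyd/η = 103.0/0.61 = 168.9 kW

P_shaft ≈ 169 kW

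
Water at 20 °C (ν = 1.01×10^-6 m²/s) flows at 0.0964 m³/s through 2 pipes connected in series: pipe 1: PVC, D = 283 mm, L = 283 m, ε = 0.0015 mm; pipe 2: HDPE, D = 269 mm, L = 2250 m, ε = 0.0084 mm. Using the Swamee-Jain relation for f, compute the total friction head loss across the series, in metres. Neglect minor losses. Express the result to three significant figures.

Pipe 1: V = 1.533 m/s, Re = 4.29×10^5, ε/D = 5.30×10^-6, f = 0.01353, h_1 = f(L/D)V²/2g = 1.620 m
Pipe 2: V = 1.696 m/s, Re = 4.52×10^5, ε/D = 3.12×10^-5, f = 0.01379, h_2 = f(L/D)V²/2g = 16.91 m
Series → Q common, losses add: H = Σh = 18.53 m

H ≈ 18.5 m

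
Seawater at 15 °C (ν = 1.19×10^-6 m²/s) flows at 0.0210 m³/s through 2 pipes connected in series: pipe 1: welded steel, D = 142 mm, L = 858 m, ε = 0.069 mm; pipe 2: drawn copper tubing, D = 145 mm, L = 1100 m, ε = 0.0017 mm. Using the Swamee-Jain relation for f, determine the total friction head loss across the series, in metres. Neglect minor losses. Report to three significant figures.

H ≈ 20.7 m

Pipe 1: V = 1.326 m/s, Re = 1.58×10^5, ε/D = 4.86×10^-4, f = 0.01929, h_1 = f(L/D)V²/2g = 10.45 m
Pipe 2: V = 1.272 m/s, Re = 1.55×10^5, ε/D = 1.17×10^-5, f = 0.01643, h_2 = f(L/D)V²/2g = 10.27 m
Series → Q common, losses add: H = Σh = 20.72 m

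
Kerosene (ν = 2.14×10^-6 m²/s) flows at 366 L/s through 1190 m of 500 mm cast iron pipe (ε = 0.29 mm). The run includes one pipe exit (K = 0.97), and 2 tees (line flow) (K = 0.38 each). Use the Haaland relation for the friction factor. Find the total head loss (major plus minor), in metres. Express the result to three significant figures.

H_L ≈ 7.97 m

V = 4Q/(πD²) = 1.864 m/s; V²/2g = 0.1771 m
Re = 4.36×10^5, ε/D = 5.80×10^-4 → f = 0.01817 (Haaland)
Major: h_f = f(L/D)·V²/2g = 0.01817·2380·0.1771 = 7.659 m
Minor: ΣK = 1.73; h_m = ΣK·V²/2g = 0.3064 m
Total H_L = 7.659 + 0.3064 = 7.966 m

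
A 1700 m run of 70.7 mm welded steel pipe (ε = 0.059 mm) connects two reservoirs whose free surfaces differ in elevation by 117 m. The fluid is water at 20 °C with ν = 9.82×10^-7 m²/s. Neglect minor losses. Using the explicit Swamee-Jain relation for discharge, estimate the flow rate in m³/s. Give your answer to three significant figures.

Q ≈ 0.00842 m³/s

Swamee-Jain (Type II): Q = -0.965·√(gD⁵h_f/L)·ln[ε/(3.7D) + √(3.17ν²L/(gD³h_f))]
√(gD⁵h_f/L) = √(9.81·0.0707⁵·117/1700) = 0.001092
ε/(3.7D) = 2.26×10^-4; √(3.17ν²L/(gD³h_f)) = 1.13×10^-4
Q = -0.965·0.001092·ln(3.387×10^-4) = 0.008421 m³/s
Check: V = 2.14 m/s, Re = 1.54×10^5, f = 0.02091, h_f = 118 m ≈ 117 m ✓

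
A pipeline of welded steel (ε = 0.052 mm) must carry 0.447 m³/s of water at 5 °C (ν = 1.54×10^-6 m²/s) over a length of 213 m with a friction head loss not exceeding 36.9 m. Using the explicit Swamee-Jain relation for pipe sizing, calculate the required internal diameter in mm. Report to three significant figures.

Swamee-Jain (Type III): D = 0.66·[ε^1.25·(LQ²/(gh_f))^4.75 + ν·Q^9.4·(L/(gh_f))^5.2]^0.04
LQ²/(gh_f) = 0.1176; L/(gh_f) = 0.5884
Term 1 = ε^1.25·(…)^4.75 = 1.69×10^-10; Term 2 = ν·Q^9.4·(…)^5.2 = 5.04×10^-11
D = 0.66·(1.69×10^-10 + 5.04×10^-11)^0.04 = 0.2712 m = 271 mm
Check: V = 7.74 m/s, Re = 1.36×10^6, f = 0.01444, h_f = 34.6 m ≈ 36.9 m ✓

D ≈ 271 mm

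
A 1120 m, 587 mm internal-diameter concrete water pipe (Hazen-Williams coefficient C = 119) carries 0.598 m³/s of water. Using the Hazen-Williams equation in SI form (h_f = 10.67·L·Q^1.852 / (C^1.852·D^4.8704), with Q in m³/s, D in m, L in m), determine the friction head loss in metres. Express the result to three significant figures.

h_f = 10.67·1120·0.598^1.852 / (119^1.852·0.587^4.8704) = 8.846 m

h_f ≈ 8.85 m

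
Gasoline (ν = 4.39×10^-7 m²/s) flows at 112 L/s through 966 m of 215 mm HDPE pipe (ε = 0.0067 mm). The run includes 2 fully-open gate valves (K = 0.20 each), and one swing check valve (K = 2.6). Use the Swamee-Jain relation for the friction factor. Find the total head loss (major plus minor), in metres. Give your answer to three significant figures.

V = 4Q/(πD²) = 3.085 m/s; V²/2g = 0.4851 m
Re = 1.51×10^6, ε/D = 3.12×10^-5 → f = 0.01173 (Swamee-Jain)
Major: h_f = f(L/D)·V²/2g = 0.01173·4493·0.4851 = 25.57 m
Minor: ΣK = 3.00; h_m = ΣK·V²/2g = 1.455 m
Total H_L = 25.57 + 1.455 = 27.02 m

H_L ≈ 27.0 m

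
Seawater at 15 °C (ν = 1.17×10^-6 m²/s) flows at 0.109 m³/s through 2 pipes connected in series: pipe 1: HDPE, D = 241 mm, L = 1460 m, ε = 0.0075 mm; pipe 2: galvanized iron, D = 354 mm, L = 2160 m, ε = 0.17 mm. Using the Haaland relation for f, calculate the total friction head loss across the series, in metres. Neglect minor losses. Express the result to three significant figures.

H ≈ 30.5 m

Pipe 1: V = 2.389 m/s, Re = 4.92×10^5, ε/D = 3.11×10^-5, f = 0.01347, h_1 = f(L/D)V²/2g = 23.75 m
Pipe 2: V = 1.107 m/s, Re = 3.35×10^5, ε/D = 4.80×10^-4, f = 0.01783, h_2 = f(L/D)V²/2g = 6.801 m
Series → Q common, losses add: H = Σh = 30.55 m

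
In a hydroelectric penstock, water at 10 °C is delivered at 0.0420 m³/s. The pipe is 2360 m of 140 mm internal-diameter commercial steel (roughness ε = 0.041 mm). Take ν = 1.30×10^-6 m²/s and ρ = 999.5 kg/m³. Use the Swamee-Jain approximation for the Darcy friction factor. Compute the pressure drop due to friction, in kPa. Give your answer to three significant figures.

Δp ≈ 1070 kPa

V = 4Q/(πD²) = 4·0.0420/(π·0.140²) = 2.728 m/s
Re = VD/ν = 2.728·0.140/1.30×10^-6 = 2.94×10^5 → turbulent
ε/D = 0.041/140 = 2.93×10^-4
Swamee-Jain: f = 0.01704
h_f = f(L/D)V²/(2g) = 0.01704·(2360/0.140)·2.728²/(2·9.81) = 109.0 m
Δp = ρg·h_f = 999.5·9.81·109.0 = 1069 kPa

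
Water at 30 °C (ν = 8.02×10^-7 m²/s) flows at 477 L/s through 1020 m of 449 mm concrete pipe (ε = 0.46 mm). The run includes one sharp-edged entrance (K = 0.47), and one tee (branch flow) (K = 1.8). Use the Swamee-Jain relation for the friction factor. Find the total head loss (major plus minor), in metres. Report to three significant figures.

V = 4Q/(πD²) = 3.013 m/s; V²/2g = 0.4626 m
Re = 1.69×10^6, ε/D = 0.00102 → f = 0.02000 (Swamee-Jain)
Major: h_f = f(L/D)·V²/2g = 0.02000·2272·0.4626 = 21.01 m
Minor: ΣK = 2.27; h_m = ΣK·V²/2g = 1.050 m
Total H_L = 21.01 + 1.050 = 22.06 m

H_L ≈ 22.1 m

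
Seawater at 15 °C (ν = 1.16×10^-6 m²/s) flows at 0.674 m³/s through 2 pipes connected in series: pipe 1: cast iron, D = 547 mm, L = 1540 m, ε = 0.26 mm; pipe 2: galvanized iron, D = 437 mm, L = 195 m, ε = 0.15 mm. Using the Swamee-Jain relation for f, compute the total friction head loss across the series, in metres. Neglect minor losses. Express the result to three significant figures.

H ≈ 27.3 m

Pipe 1: V = 2.868 m/s, Re = 1.35×10^6, ε/D = 4.75×10^-4, f = 0.01699, h_1 = f(L/D)V²/2g = 20.05 m
Pipe 2: V = 4.494 m/s, Re = 1.69×10^6, ε/D = 3.43×10^-4, f = 0.01586, h_2 = f(L/D)V²/2g = 7.283 m
Series → Q common, losses add: H = Σh = 27.34 m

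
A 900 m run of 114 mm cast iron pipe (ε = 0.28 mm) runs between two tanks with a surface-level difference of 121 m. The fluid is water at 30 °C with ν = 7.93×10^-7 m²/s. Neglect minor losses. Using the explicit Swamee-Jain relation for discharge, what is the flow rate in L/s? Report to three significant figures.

Q ≈ 35.4 L/s

Swamee-Jain (Type II): Q = -0.965·√(gD⁵h_f/L)·ln[ε/(3.7D) + √(3.17ν²L/(gD³h_f))]
√(gD⁵h_f/L) = √(9.81·0.114⁵·121/900) = 0.005039
ε/(3.7D) = 6.64×10^-4; √(3.17ν²L/(gD³h_f)) = 3.19×10^-5
Q = -0.965·0.005039·ln(6.958×10^-4) = 0.03536 m³/s
Check: V = 3.46 m/s, Re = 4.98×10^5, f = 0.02518, h_f = 122 m ≈ 121 m ✓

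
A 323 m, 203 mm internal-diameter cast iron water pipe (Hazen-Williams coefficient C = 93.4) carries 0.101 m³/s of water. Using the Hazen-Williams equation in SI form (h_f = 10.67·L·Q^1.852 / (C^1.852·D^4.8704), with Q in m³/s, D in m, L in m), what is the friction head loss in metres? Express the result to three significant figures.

h_f = 10.67·323·0.101^1.852 / (93.4^1.852·0.203^4.8704) = 26.13 m

h_f ≈ 26.1 m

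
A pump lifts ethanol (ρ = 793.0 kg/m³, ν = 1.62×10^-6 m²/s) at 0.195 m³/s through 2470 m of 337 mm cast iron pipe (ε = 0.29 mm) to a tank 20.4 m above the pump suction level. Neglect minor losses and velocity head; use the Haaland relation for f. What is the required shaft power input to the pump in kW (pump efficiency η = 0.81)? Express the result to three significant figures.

P_shaft ≈ 104 kW

V = 4Q/(πD²) = 2.186 m/s; Re = 4.55×10^5; ε/D = 8.61×10^-4; f = 0.01961
h_f = f(L/D)V²/2g = 35.01 m
Total head H = z + h_f = 20.4 + 35.01 = 55.41 m
P_hyd = ρgQH = 793.0·9.81·0.195·55.41 = 84.06 kW
P_shaft = P_hyd/η = 84.06/0.81 = 103.8 kW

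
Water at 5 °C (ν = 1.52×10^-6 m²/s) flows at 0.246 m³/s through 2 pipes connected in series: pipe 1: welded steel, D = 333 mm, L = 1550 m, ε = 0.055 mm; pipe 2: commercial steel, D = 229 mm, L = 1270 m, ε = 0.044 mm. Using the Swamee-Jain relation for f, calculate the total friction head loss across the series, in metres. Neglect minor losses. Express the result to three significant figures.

Pipe 1: V = 2.825 m/s, Re = 6.19×10^5, ε/D = 1.65×10^-4, f = 0.01489, h_1 = f(L/D)V²/2g = 28.18 m
Pipe 2: V = 5.973 m/s, Re = 9.00×10^5, ε/D = 1.92×10^-4, f = 0.01478, h_2 = f(L/D)V²/2g = 149.0 m
Series → Q common, losses add: H = Σh = 177.2 m

H ≈ 177 m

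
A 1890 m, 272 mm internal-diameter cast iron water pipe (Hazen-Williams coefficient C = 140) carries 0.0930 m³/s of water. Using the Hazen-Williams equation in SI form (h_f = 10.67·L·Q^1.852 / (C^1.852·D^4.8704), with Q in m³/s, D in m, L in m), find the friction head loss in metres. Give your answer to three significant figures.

h_f = 10.67·1890·0.0930^1.852 / (140^1.852·0.272^4.8704) = 14.91 m

h_f ≈ 14.9 m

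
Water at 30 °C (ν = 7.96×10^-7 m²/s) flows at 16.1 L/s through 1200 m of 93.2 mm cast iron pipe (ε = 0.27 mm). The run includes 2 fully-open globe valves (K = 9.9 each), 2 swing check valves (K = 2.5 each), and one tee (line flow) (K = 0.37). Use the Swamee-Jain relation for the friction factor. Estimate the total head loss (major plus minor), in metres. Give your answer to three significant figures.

V = 4Q/(πD²) = 2.360 m/s; V²/2g = 0.2839 m
Re = 2.76×10^5, ε/D = 0.00290 → f = 0.02657 (Swamee-Jain)
Major: h_f = f(L/D)·V²/2g = 0.02657·12876·0.2839 = 97.09 m
Minor: ΣK = 25.2; h_m = ΣK·V²/2g = 7.145 m
Total H_L = 97.09 + 7.145 = 104.2 m

H_L ≈ 104 m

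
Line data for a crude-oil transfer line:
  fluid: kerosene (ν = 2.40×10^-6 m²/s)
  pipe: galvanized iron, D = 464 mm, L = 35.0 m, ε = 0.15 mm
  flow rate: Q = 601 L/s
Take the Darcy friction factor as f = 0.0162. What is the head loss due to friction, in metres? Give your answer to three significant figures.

h_f ≈ 0.787 m

V = 4Q/(πD²) = 4·0.601/(π·0.464²) = 3.554 m/s
h_f = f(L/D)V²/(2g) = 0.01620·(35.0/0.464)·3.554²/(2·9.81) = 0.7868 m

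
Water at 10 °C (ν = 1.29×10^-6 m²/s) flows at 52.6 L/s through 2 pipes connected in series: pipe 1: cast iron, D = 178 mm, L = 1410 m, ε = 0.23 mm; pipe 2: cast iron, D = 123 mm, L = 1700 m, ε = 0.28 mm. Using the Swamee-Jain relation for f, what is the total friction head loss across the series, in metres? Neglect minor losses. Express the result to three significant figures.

H ≈ 381 m

Pipe 1: V = 2.114 m/s, Re = 2.92×10^5, ε/D = 0.00129, f = 0.02190, h_1 = f(L/D)V²/2g = 39.51 m
Pipe 2: V = 4.427 m/s, Re = 4.22×10^5, ε/D = 0.00228, f = 0.02477, h_2 = f(L/D)V²/2g = 341.9 m
Series → Q common, losses add: H = Σh = 381.4 m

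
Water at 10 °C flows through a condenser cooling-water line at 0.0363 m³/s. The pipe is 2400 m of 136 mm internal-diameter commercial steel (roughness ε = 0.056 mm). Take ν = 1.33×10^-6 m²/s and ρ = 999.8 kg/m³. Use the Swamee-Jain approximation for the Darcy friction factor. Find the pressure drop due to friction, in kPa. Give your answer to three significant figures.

V = 4Q/(πD²) = 4·0.0363/(π·0.136²) = 2.499 m/s
Re = VD/ν = 2.499·0.136/1.33×10^-6 = 2.56×10^5 → turbulent
ε/D = 0.056/136 = 4.12×10^-4
Swamee-Jain: f = 0.01804
h_f = f(L/D)V²/(2g) = 0.01804·(2400/0.136)·2.499²/(2·9.81) = 101.3 m
Δp = ρg·h_f = 999.8·9.81·101.3 = 993.6 kPa

Δp ≈ 994 kPa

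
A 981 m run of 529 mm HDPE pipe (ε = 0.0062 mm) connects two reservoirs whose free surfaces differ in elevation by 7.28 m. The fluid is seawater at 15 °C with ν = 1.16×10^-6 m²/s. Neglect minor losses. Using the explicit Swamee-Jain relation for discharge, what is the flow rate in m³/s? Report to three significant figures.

Q ≈ 0.566 m³/s

Swamee-Jain (Type II): Q = -0.965·√(gD⁵h_f/L)·ln[ε/(3.7D) + √(3.17ν²L/(gD³h_f))]
√(gD⁵h_f/L) = √(9.81·0.529⁵·7.28/981) = 0.05492
ε/(3.7D) = 3.17×10^-6; √(3.17ν²L/(gD³h_f)) = 1.99×10^-5
Q = -0.965·0.05492·ln(2.306×10^-5) = 0.5658 m³/s
Check: V = 2.57 m/s, Re = 1.17×10^6, f = 0.01162, h_f = 7.28 m ≈ 7.28 m ✓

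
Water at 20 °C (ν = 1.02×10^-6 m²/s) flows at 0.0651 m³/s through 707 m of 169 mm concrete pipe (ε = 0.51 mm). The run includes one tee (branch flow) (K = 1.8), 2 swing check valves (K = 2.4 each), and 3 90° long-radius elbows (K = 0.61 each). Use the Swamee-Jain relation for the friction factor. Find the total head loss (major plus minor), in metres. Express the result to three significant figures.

V = 4Q/(πD²) = 2.902 m/s; V²/2g = 0.4293 m
Re = 4.81×10^5, ε/D = 0.00302 → f = 0.02660 (Swamee-Jain)
Major: h_f = f(L/D)·V²/2g = 0.02660·4183·0.4293 = 47.77 m
Minor: ΣK = 8.43; h_m = ΣK·V²/2g = 3.619 m
Total H_L = 47.77 + 3.619 = 51.39 m

H_L ≈ 51.4 m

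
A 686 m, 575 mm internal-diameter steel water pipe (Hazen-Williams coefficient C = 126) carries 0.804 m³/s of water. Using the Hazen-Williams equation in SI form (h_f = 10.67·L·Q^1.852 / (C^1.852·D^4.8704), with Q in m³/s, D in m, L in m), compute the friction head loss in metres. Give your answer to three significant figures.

h_f = 10.67·686·0.804^1.852 / (126^1.852·0.575^4.8704) = 9.325 m

h_f ≈ 9.33 m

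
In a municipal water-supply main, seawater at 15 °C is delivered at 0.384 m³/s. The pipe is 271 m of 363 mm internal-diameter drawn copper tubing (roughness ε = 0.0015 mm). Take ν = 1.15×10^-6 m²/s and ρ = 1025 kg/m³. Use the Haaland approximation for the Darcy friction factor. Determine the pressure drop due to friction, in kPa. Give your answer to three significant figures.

V = 4Q/(πD²) = 4·0.384/(π·0.363²) = 3.710 m/s
Re = VD/ν = 3.710·0.363/1.15×10^-6 = 1.17×10^6 → turbulent
ε/D = 0.0015/363 = 4.13×10^-6
Haaland: f = 0.01136
h_f = f(L/D)V²/(2g) = 0.01136·(271/0.363)·3.710²/(2·9.81) = 5.952 m
Δp = ρg·h_f = 1025·9.81·5.952 = 59.85 kPa

Δp ≈ 59.9 kPa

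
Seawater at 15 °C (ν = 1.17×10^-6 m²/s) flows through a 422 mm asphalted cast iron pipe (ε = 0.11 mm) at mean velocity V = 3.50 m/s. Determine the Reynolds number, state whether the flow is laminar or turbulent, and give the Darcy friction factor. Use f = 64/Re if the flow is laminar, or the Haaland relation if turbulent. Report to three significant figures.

Re = VD/ν = 3.500·0.422/1.17×10^-6 = 1.26×10^6
Re > 4000 → turbulent; ε/D = 2.61×10^-4
Haaland: f = 0.01510

Re ≈ 1.26×10^6; turbulent; f ≈ 0.0151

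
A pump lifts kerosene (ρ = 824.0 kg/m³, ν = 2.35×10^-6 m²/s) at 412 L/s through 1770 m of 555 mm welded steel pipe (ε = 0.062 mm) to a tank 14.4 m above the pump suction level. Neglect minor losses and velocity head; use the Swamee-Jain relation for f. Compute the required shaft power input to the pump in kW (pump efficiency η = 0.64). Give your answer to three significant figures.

P_shaft ≈ 112 kW

V = 4Q/(πD²) = 1.703 m/s; Re = 4.02×10^5; ε/D = 1.12×10^-4; f = 0.01498
h_f = f(L/D)V²/2g = 7.060 m
Total head H = z + h_f = 14.4 + 7.060 = 21.46 m
P_hyd = ρgQH = 824.0·9.81·0.412·21.46 = 71.47 kW
P_shaft = P_hyd/η = 71.47/0.64 = 111.7 kW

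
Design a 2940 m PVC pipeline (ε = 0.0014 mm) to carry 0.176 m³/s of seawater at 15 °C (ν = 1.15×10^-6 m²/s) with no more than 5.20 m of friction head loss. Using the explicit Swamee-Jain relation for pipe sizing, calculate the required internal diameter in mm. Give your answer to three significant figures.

D ≈ 462 mm

Swamee-Jain (Type III): D = 0.66·[ε^1.25·(LQ²/(gh_f))^4.75 + ν·Q^9.4·(L/(gh_f))^5.2]^0.04
LQ²/(gh_f) = 1.785; L/(gh_f) = 57.63
Term 1 = ε^1.25·(…)^4.75 = 7.56×10^-7; Term 2 = ν·Q^9.4·(…)^5.2 = 1.33×10^-4
D = 0.66·(7.56×10^-7 + 1.33×10^-4)^0.04 = 0.4620 m = 462 mm
Check: V = 1.05 m/s, Re = 4.22×10^5, f = 0.01354, h_f = 4.84 m ≈ 5.20 m ✓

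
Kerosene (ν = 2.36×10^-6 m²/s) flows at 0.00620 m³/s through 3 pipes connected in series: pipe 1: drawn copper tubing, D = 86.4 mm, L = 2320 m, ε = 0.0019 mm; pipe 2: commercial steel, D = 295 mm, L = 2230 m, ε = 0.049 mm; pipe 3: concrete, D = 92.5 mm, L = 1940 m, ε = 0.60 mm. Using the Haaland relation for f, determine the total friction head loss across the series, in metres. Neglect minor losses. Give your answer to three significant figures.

Pipe 1: V = 1.057 m/s, Re = 3.87×10^4, ε/D = 2.20×10^-5, f = 0.02200, h_1 = f(L/D)V²/2g = 33.68 m
Pipe 2: V = 0.09071 m/s, Re = 1.13×10^4, ε/D = 1.66×10^-4, f = 0.03004, h_2 = f(L/D)V²/2g = 0.09525 m
Pipe 3: V = 0.9226 m/s, Re = 3.62×10^4, ε/D = 0.00649, f = 0.03491, h_3 = f(L/D)V²/2g = 31.76 m
Series → Q common, losses add: H = Σh = 65.54 m

H ≈ 65.5 m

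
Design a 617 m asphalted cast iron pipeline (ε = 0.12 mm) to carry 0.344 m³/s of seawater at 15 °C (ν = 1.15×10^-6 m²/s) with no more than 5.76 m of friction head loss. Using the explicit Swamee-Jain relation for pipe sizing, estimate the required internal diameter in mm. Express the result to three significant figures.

Swamee-Jain (Type III): D = 0.66·[ε^1.25·(LQ²/(gh_f))^4.75 + ν·Q^9.4·(L/(gh_f))^5.2]^0.04
LQ²/(gh_f) = 1.292; L/(gh_f) = 10.92
Term 1 = ε^1.25·(…)^4.75 = 4.24×10^-5; Term 2 = ν·Q^9.4·(…)^5.2 = 1.27×10^-5
D = 0.66·(4.24×10^-5 + 1.27×10^-5)^0.04 = 0.4459 m = 446 mm
Check: V = 2.20 m/s, Re = 8.54×10^5, f = 0.01559, h_f = 5.34 m ≈ 5.76 m ✓

D ≈ 446 mm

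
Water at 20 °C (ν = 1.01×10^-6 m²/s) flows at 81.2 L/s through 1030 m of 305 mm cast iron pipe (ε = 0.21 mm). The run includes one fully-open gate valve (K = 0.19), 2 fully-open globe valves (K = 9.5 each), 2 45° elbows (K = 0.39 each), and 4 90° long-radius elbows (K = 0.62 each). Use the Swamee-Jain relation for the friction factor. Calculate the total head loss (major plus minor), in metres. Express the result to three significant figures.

V = 4Q/(πD²) = 1.111 m/s; V²/2g = 0.06296 m
Re = 3.36×10^5, ε/D = 6.89×10^-4 → f = 0.01921 (Swamee-Jain)
Major: h_f = f(L/D)·V²/2g = 0.01921·3377·0.06296 = 4.085 m
Minor: ΣK = 22.4; h_m = ΣK·V²/2g = 1.413 m
Total H_L = 4.085 + 1.413 = 5.498 m

H_L ≈ 5.50 m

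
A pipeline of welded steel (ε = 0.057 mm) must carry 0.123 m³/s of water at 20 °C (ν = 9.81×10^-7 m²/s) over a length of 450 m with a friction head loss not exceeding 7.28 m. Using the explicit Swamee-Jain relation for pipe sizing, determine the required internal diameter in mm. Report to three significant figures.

Swamee-Jain (Type III): D = 0.66·[ε^1.25·(LQ²/(gh_f))^4.75 + ν·Q^9.4·(L/(gh_f))^5.2]^0.04
LQ²/(gh_f) = 0.09533; L/(gh_f) = 6.301
Term 1 = ε^1.25·(…)^4.75 = 7.02×10^-11; Term 2 = ν·Q^9.4·(…)^5.2 = 3.92×10^-11
D = 0.66·(7.02×10^-11 + 3.92×10^-11)^0.04 = 0.2637 m = 264 mm
Check: V = 2.25 m/s, Re = 6.05×10^5, f = 0.01543, h_f = 6.81 m ≈ 7.28 m ✓

D ≈ 264 mm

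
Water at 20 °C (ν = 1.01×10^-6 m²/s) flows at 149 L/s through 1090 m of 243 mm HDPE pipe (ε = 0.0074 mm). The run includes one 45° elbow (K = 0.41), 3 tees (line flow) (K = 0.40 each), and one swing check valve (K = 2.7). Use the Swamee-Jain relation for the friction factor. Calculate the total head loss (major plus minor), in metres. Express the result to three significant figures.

H_L ≈ 32.3 m

V = 4Q/(πD²) = 3.213 m/s; V²/2g = 0.5261 m
Re = 7.73×10^5, ε/D = 3.05×10^-5 → f = 0.01273 (Swamee-Jain)
Major: h_f = f(L/D)·V²/2g = 0.01273·4486·0.5261 = 30.04 m
Minor: ΣK = 4.31; h_m = ΣK·V²/2g = 2.267 m
Total H_L = 30.04 + 2.267 = 32.31 m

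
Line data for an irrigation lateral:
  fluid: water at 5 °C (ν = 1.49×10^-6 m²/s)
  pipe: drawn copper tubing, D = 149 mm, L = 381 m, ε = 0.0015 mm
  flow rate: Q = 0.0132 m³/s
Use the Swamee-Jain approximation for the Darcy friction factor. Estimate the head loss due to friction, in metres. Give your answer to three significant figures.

V = 4Q/(πD²) = 4·0.0132/(π·0.149²) = 0.7570 m/s
Re = VD/ν = 0.7570·0.149/1.49×10^-6 = 7.57×10^4 → turbulent
ε/D = 0.0015/149 = 1.01×10^-5
Swamee-Jain: f = 0.01900
h_f = f(L/D)V²/(2g) = 0.01900·(381/0.149)·0.7570²/(2·9.81) = 1.419 m

h_f ≈ 1.42 m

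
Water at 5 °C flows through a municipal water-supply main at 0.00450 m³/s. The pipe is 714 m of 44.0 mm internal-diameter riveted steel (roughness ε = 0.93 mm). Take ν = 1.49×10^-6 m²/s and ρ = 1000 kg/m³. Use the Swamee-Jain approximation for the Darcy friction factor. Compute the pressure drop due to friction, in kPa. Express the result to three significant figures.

V = 4Q/(πD²) = 4·0.00450/(π·0.0440²) = 2.959 m/s
Re = VD/ν = 2.959·0.0440/1.49×10^-6 = 8.74×10^4 → turbulent
ε/D = 0.93/44.0 = 0.0211
Swamee-Jain: f = 0.05037
h_f = f(L/D)V²/(2g) = 0.05037·(714/0.0440)·2.959²/(2·9.81) = 364.9 m
Δp = ρg·h_f = 1000·9.81·364.9 = 3579 kPa

Δp ≈ 3580 kPa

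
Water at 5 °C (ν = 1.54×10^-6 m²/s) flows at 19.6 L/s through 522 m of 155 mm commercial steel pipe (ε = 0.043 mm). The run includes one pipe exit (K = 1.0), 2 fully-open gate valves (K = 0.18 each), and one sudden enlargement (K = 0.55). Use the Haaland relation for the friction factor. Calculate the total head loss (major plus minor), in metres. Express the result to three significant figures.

H_L ≈ 3.62 m

V = 4Q/(πD²) = 1.039 m/s; V²/2g = 0.05499 m
Re = 1.05×10^5, ε/D = 2.77×10^-4 → f = 0.01896 (Haaland)
Major: h_f = f(L/D)·V²/2g = 0.01896·3368·0.05499 = 3.512 m
Minor: ΣK = 1.91; h_m = ΣK·V²/2g = 0.1050 m
Total H_L = 3.512 + 0.1050 = 3.617 m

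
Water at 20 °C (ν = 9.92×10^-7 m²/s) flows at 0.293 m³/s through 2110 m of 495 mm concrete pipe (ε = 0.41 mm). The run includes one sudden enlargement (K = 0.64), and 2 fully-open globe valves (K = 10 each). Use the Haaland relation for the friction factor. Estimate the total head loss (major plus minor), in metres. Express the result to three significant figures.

V = 4Q/(πD²) = 1.523 m/s; V²/2g = 0.1182 m
Re = 7.60×10^5, ε/D = 8.28×10^-4 → f = 0.01920 (Haaland)
Major: h_f = f(L/D)·V²/2g = 0.01920·4263·0.1182 = 9.670 m
Minor: ΣK = 20.6; h_m = ΣK·V²/2g = 2.439 m
Total H_L = 9.670 + 2.439 = 12.11 m

H_L ≈ 12.1 m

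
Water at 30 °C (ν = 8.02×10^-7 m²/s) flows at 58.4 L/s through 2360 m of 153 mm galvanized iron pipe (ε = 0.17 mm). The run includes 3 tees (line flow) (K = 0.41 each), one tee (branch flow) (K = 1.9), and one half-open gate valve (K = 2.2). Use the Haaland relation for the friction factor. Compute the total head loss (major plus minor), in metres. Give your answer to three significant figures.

V = 4Q/(πD²) = 3.176 m/s; V²/2g = 0.5143 m
Re = 6.06×10^5, ε/D = 0.00111 → f = 0.02059 (Haaland)
Major: h_f = f(L/D)·V²/2g = 0.02059·15425·0.5143 = 163.3 m
Minor: ΣK = 5.33; h_m = ΣK·V²/2g = 2.741 m
Total H_L = 163.3 + 2.741 = 166.1 m

H_L ≈ 166 m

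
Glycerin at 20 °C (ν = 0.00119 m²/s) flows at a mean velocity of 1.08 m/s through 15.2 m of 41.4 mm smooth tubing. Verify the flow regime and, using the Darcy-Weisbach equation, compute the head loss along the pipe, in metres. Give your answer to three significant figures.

h_f ≈ 37.2 m

Re = VD/ν = 1.08·0.04140/0.00119 = 37.6 → laminar (Re < 2300)
f = 64/Re = 1.703
h_f = f(L/D)V²/(2g) = 1.703·(15.2/0.04140)·1.08²/(2·9.81) = 37.18 m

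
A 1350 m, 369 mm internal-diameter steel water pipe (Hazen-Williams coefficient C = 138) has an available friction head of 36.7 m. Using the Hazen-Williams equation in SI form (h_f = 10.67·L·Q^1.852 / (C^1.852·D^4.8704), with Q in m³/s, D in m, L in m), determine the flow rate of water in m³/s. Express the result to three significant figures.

Q ≈ 0.399 m³/s

Rearranging: Q = [h_f·C^1.852·D^4.8704 / (10.67·L)]^(1/1.852)
Q = [36.7·138^1.852·0.369^4.8704 / (10.67·1350)]^0.540 = 0.3987 m³/s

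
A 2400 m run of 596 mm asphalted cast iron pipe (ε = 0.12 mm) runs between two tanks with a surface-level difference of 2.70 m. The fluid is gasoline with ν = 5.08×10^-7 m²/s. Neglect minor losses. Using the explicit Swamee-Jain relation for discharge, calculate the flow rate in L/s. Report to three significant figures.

Swamee-Jain (Type II): Q = -0.965·√(gD⁵h_f/L)·ln[ε/(3.7D) + √(3.17ν²L/(gD³h_f))]
√(gD⁵h_f/L) = √(9.81·0.596⁵·2.70/2400) = 0.02881
ε/(3.7D) = 5.44×10^-5; √(3.17ν²L/(gD³h_f)) = 1.87×10^-5
Q = -0.965·0.02881·ln(7.313×10^-5) = 0.2648 m³/s
Check: V = 0.949 m/s, Re = 1.11×10^6, f = 0.01470, h_f = 2.72 m ≈ 2.70 m ✓

Q ≈ 265 L/s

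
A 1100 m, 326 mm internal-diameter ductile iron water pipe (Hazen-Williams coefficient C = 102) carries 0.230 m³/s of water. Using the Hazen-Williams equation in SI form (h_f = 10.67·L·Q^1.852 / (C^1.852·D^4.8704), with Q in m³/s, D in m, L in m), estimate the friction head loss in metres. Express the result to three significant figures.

h_f ≈ 34.5 m

h_f = 10.67·1100·0.230^1.852 / (102^1.852·0.326^4.8704) = 34.54 m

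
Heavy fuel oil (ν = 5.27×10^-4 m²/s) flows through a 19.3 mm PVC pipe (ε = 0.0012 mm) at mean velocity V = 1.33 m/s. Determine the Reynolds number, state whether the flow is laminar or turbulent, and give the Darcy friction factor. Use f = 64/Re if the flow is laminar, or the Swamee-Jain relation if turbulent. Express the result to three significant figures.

Re ≈ 48.7; laminar; f = 64/Re ≈ 1.31

Re = VD/ν = 1.330·0.0193/5.27×10^-4 = 48.7
Re < 2300 → laminar → f = 64/Re = 1.314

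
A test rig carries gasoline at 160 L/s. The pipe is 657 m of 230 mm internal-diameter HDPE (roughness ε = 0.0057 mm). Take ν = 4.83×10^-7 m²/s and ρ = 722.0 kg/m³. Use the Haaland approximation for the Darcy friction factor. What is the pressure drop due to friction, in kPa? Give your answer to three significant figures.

Δp ≈ 171 kPa

V = 4Q/(πD²) = 4·0.160/(π·0.230²) = 3.851 m/s
Re = VD/ν = 3.851·0.230/4.83×10^-7 = 1.83×10^6 → turbulent
ε/D = 0.0057/230 = 2.48×10^-5
Haaland: f = 0.01118
h_f = f(L/D)V²/(2g) = 0.01118·(657/0.230)·3.851²/(2·9.81) = 24.14 m
Δp = ρg·h_f = 722.0·9.81·24.14 = 171.0 kPa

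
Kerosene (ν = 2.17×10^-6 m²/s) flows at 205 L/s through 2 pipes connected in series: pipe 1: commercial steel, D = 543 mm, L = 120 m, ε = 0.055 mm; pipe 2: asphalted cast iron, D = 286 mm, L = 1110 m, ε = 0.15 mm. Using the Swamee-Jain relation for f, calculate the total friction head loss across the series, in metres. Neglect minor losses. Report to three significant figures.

H ≈ 36.6 m

Pipe 1: V = 0.8852 m/s, Re = 2.22×10^5, ε/D = 1.01×10^-4, f = 0.01614, h_1 = f(L/D)V²/2g = 0.1425 m
Pipe 2: V = 3.191 m/s, Re = 4.21×10^5, ε/D = 5.24×10^-4, f = 0.01809, h_2 = f(L/D)V²/2g = 36.44 m
Series → Q common, losses add: H = Σh = 36.58 m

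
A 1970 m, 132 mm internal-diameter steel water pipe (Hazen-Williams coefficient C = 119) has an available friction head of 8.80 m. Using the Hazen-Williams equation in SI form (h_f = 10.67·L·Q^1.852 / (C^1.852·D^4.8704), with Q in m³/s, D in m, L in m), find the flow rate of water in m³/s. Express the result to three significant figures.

Q ≈ 0.00869 m³/s

Rearranging: Q = [h_f·C^1.852·D^4.8704 / (10.67·L)]^(1/1.852)
Q = [8.80·119^1.852·0.132^4.8704 / (10.67·1970)]^0.540 = 0.008685 m³/s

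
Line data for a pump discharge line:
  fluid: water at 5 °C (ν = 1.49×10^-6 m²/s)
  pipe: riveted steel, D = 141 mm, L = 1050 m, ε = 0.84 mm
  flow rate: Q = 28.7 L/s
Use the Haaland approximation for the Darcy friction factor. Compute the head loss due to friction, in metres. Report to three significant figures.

V = 4Q/(πD²) = 4·0.0287/(π·0.141²) = 1.838 m/s
Re = VD/ν = 1.838·0.141/1.49×10^-6 = 1.74×10^5 → turbulent
ε/D = 0.84/141 = 0.00596
Haaland: f = 0.03255
h_f = f(L/D)V²/(2g) = 0.03255·(1050/0.141)·1.838²/(2·9.81) = 41.74 m

h_f ≈ 41.7 m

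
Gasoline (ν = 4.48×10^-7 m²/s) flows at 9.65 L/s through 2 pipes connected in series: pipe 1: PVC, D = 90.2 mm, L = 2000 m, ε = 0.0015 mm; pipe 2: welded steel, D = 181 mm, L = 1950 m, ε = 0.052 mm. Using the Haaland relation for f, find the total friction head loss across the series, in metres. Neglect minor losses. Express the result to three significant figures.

H ≈ 38.6 m

Pipe 1: V = 1.510 m/s, Re = 3.04×10^5, ε/D = 1.66×10^-5, f = 0.01444, h_1 = f(L/D)V²/2g = 37.23 m
Pipe 2: V = 0.3750 m/s, Re = 1.52×10^5, ε/D = 2.87×10^-4, f = 0.01803, h_2 = f(L/D)V²/2g = 1.393 m
Series → Q common, losses add: H = Σh = 38.62 m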